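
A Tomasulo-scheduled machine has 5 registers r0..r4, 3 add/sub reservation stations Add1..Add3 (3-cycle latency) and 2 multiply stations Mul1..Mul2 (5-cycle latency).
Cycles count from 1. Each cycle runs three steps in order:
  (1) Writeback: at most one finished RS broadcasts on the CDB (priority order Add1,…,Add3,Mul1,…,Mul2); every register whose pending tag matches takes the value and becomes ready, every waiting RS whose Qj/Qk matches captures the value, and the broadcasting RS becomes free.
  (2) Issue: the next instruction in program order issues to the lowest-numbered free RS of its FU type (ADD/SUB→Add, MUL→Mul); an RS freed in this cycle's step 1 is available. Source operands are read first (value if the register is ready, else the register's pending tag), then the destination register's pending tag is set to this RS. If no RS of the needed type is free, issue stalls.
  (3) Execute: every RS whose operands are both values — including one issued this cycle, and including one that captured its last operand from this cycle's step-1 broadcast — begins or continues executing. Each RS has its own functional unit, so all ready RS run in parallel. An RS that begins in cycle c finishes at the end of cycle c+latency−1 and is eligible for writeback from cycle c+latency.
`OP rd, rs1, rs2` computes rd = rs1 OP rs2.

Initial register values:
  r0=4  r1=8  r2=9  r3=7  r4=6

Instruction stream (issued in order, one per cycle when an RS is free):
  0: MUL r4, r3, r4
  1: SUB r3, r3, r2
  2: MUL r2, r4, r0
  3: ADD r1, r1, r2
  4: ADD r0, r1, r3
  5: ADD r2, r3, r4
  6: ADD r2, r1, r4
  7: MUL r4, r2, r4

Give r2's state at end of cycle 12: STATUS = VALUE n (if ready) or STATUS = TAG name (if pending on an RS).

STATUS = TAG Add3

  c1: issue MUL r4<-Mul1  regs: r0:4,r1:8,r2:9,r3:7,r4:Mul1
  c2: issue SUB r3<-Add1  regs: r0:4,r1:8,r2:9,r3:Add1,r4:Mul1
  c3: issue MUL r2<-Mul2  regs: r0:4,r1:8,r2:Mul2,r3:Add1,r4:Mul1
  c4: issue ADD r1<-Add2  regs: r0:4,r1:Add2,r2:Mul2,r3:Add1,r4:Mul1
  c5: CDB Add1=-2; issue ADD r0<-Add1  regs: r0:Add1,r1:Add2,r2:Mul2,r3:-2,r4:Mul1
  c6: CDB Mul1=42; issue ADD r2<-Add3  regs: r0:Add1,r1:Add2,r2:Add3,r3:-2,r4:42
  c7: stall  regs: r0:Add1,r1:Add2,r2:Add3,r3:-2,r4:42
  c8: stall  regs: r0:Add1,r1:Add2,r2:Add3,r3:-2,r4:42
  c9: CDB Add3=40; issue ADD r2<-Add3  regs: r0:Add1,r1:Add2,r2:Add3,r3:-2,r4:42
  c10: issue MUL r4<-Mul1  regs: r0:Add1,r1:Add2,r2:Add3,r3:-2,r4:Mul1
  c11: CDB Mul2=168  regs: r0:Add1,r1:Add2,r2:Add3,r3:-2,r4:Mul1
  c12: -  regs: r0:Add1,r1:Add2,r2:Add3,r3:-2,r4:Mul1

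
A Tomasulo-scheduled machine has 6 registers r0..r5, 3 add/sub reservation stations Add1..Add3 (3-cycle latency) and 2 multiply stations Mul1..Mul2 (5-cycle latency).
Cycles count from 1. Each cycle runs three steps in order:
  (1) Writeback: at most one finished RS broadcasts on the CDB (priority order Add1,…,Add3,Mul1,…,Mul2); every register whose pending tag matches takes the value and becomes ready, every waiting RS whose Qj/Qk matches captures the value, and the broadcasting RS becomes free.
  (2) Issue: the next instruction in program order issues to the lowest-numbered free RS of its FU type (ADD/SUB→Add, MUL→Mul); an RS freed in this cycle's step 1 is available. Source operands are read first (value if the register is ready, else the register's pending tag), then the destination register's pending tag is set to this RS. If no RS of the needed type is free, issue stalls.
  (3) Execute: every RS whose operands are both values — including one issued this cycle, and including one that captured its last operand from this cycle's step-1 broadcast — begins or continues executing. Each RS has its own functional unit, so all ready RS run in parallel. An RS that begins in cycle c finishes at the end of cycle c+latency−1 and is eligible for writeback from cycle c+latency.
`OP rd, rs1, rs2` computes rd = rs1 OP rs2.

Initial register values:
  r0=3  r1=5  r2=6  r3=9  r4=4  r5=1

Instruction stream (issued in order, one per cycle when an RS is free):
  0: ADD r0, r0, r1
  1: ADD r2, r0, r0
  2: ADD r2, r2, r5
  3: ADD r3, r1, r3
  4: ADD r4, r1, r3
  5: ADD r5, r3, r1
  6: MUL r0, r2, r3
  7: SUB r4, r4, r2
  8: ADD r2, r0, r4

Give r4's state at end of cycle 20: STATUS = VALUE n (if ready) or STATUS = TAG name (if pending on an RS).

STATUS = VALUE 2

  c1: issue ADD r0<-Add1  regs: r0:Add1,r1:5,r2:6,r3:9,r4:4,r5:1
  c2: issue ADD r2<-Add2  regs: r0:Add1,r1:5,r2:Add2,r3:9,r4:4,r5:1
  c3: issue ADD r2<-Add3  regs: r0:Add1,r1:5,r2:Add3,r3:9,r4:4,r5:1
  c4: CDB Add1=8; issue ADD r3<-Add1  regs: r0:8,r1:5,r2:Add3,r3:Add1,r4:4,r5:1
  c5: stall  regs: r0:8,r1:5,r2:Add3,r3:Add1,r4:4,r5:1
  c6: stall  regs: r0:8,r1:5,r2:Add3,r3:Add1,r4:4,r5:1
  c7: CDB Add1=14; issue ADD r4<-Add1  regs: r0:8,r1:5,r2:Add3,r3:14,r4:Add1,r5:1
  c8: CDB Add2=16; issue ADD r5<-Add2  regs: r0:8,r1:5,r2:Add3,r3:14,r4:Add1,r5:Add2
  c9: issue MUL r0<-Mul1  regs: r0:Mul1,r1:5,r2:Add3,r3:14,r4:Add1,r5:Add2
  c10: CDB Add1=19; issue SUB r4<-Add1  regs: r0:Mul1,r1:5,r2:Add3,r3:14,r4:Add1,r5:Add2
  c11: CDB Add2=19; issue ADD r2<-Add2  regs: r0:Mul1,r1:5,r2:Add2,r3:14,r4:Add1,r5:19
  c12: CDB Add3=17  regs: r0:Mul1,r1:5,r2:Add2,r3:14,r4:Add1,r5:19
  c13: -  regs: r0:Mul1,r1:5,r2:Add2,r3:14,r4:Add1,r5:19
  c14: -  regs: r0:Mul1,r1:5,r2:Add2,r3:14,r4:Add1,r5:19
  c15: CDB Add1=2  regs: r0:Mul1,r1:5,r2:Add2,r3:14,r4:2,r5:19
  c16: -  regs: r0:Mul1,r1:5,r2:Add2,r3:14,r4:2,r5:19
  c17: CDB Mul1=238  regs: r0:238,r1:5,r2:Add2,r3:14,r4:2,r5:19
  c18: -  regs: r0:238,r1:5,r2:Add2,r3:14,r4:2,r5:19
  c19: -  regs: r0:238,r1:5,r2:Add2,r3:14,r4:2,r5:19
  c20: CDB Add2=240  regs: r0:238,r1:5,r2:240,r3:14,r4:2,r5:19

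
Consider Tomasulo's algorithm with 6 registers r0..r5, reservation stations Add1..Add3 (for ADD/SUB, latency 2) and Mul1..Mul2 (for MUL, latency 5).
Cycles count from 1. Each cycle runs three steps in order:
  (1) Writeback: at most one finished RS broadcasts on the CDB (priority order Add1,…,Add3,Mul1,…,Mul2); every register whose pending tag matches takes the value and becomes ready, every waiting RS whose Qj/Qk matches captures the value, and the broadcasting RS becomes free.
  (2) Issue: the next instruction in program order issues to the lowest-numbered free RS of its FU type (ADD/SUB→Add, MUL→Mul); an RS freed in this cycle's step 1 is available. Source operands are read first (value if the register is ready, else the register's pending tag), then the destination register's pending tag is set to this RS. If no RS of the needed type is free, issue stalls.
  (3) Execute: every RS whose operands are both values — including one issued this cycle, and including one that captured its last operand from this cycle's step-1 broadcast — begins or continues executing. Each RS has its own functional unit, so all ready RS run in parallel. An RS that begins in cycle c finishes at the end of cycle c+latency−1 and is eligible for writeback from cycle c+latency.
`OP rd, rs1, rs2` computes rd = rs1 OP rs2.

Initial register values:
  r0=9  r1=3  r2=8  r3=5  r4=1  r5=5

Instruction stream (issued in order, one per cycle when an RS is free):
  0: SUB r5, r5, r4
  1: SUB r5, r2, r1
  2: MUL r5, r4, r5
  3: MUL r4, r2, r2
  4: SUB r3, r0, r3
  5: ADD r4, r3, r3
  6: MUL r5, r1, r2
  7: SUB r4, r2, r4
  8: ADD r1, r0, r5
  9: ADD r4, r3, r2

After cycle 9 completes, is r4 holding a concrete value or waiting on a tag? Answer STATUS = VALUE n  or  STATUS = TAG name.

c1: issue SUB r5<-Add1 | r0:9,r1:3,r2:8,r3:5,r4:1,r5:Add1
c2: issue SUB r5<-Add2 | r0:9,r1:3,r2:8,r3:5,r4:1,r5:Add2
c3: CDB Add1=4; issue MUL r5<-Mul1 | r0:9,r1:3,r2:8,r3:5,r4:1,r5:Mul1
c4: CDB Add2=5; issue MUL r4<-Mul2 | r0:9,r1:3,r2:8,r3:5,r4:Mul2,r5:Mul1
c5: issue SUB r3<-Add1 | r0:9,r1:3,r2:8,r3:Add1,r4:Mul2,r5:Mul1
c6: issue ADD r4<-Add2 | r0:9,r1:3,r2:8,r3:Add1,r4:Add2,r5:Mul1
c7: CDB Add1=4; stall | r0:9,r1:3,r2:8,r3:4,r4:Add2,r5:Mul1
c8: stall | r0:9,r1:3,r2:8,r3:4,r4:Add2,r5:Mul1
c9: CDB Add2=8; stall | r0:9,r1:3,r2:8,r3:4,r4:8,r5:Mul1

STATUS = VALUE 8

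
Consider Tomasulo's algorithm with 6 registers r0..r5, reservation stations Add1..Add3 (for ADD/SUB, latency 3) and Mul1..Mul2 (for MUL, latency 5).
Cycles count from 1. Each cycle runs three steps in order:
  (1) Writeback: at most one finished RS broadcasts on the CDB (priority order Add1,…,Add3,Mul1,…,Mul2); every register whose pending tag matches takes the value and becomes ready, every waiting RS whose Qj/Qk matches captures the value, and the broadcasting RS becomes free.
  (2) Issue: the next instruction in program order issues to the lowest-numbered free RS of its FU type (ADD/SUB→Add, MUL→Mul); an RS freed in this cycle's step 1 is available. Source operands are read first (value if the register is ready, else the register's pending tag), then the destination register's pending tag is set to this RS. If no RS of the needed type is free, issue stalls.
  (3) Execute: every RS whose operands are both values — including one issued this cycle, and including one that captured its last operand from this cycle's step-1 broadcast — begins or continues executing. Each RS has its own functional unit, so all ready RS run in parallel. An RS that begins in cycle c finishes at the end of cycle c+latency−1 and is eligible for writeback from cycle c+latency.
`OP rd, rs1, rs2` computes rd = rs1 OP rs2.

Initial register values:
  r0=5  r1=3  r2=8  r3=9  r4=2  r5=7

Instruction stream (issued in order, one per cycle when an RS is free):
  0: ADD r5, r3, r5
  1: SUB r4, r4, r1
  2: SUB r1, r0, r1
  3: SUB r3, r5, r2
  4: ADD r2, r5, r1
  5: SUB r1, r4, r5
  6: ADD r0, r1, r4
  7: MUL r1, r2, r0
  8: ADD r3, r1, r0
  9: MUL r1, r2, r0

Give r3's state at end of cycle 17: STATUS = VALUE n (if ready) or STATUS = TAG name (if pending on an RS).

STATUS = TAG Add2

c1: issue ADD r5<-Add1 | r0:5,r1:3,r2:8,r3:9,r4:2,r5:Add1
c2: issue SUB r4<-Add2 | r0:5,r1:3,r2:8,r3:9,r4:Add2,r5:Add1
c3: issue SUB r1<-Add3 | r0:5,r1:Add3,r2:8,r3:9,r4:Add2,r5:Add1
c4: CDB Add1=16; issue SUB r3<-Add1 | r0:5,r1:Add3,r2:8,r3:Add1,r4:Add2,r5:16
c5: CDB Add2=-1; issue ADD r2<-Add2 | r0:5,r1:Add3,r2:Add2,r3:Add1,r4:-1,r5:16
c6: CDB Add3=2; issue SUB r1<-Add3 | r0:5,r1:Add3,r2:Add2,r3:Add1,r4:-1,r5:16
c7: CDB Add1=8; issue ADD r0<-Add1 | r0:Add1,r1:Add3,r2:Add2,r3:8,r4:-1,r5:16
c8: issue MUL r1<-Mul1 | r0:Add1,r1:Mul1,r2:Add2,r3:8,r4:-1,r5:16
c9: CDB Add2=18; issue ADD r3<-Add2 | r0:Add1,r1:Mul1,r2:18,r3:Add2,r4:-1,r5:16
c10: CDB Add3=-17; issue MUL r1<-Mul2 | r0:Add1,r1:Mul2,r2:18,r3:Add2,r4:-1,r5:16
c11: - | r0:Add1,r1:Mul2,r2:18,r3:Add2,r4:-1,r5:16
c12: - | r0:Add1,r1:Mul2,r2:18,r3:Add2,r4:-1,r5:16
c13: CDB Add1=-18 | r0:-18,r1:Mul2,r2:18,r3:Add2,r4:-1,r5:16
c14: - | r0:-18,r1:Mul2,r2:18,r3:Add2,r4:-1,r5:16
c15: - | r0:-18,r1:Mul2,r2:18,r3:Add2,r4:-1,r5:16
c16: - | r0:-18,r1:Mul2,r2:18,r3:Add2,r4:-1,r5:16
c17: - | r0:-18,r1:Mul2,r2:18,r3:Add2,r4:-1,r5:16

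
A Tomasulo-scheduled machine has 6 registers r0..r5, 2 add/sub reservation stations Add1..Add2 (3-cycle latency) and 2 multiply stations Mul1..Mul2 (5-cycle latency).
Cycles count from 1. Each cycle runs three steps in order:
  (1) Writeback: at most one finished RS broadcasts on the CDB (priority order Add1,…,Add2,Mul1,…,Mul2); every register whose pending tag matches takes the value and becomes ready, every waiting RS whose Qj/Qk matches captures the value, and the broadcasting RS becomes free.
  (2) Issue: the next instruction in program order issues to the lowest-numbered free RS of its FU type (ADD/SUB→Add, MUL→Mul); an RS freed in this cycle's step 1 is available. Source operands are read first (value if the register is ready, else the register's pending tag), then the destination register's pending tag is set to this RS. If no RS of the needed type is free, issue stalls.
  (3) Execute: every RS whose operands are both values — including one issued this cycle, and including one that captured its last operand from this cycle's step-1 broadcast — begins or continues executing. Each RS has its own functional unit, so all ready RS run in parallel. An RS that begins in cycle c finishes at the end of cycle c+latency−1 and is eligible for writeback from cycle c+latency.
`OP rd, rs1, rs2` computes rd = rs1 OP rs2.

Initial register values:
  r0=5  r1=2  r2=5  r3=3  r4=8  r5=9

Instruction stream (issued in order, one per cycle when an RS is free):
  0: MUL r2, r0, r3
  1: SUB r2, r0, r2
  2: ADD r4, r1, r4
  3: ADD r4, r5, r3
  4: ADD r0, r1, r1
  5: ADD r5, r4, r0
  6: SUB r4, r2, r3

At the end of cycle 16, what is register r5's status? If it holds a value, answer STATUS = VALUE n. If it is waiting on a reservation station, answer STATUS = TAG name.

c1: issue MUL r2<-Mul1 | r0:5,r1:2,r2:Mul1,r3:3,r4:8,r5:9
c2: issue SUB r2<-Add1 | r0:5,r1:2,r2:Add1,r3:3,r4:8,r5:9
c3: issue ADD r4<-Add2 | r0:5,r1:2,r2:Add1,r3:3,r4:Add2,r5:9
c4: stall | r0:5,r1:2,r2:Add1,r3:3,r4:Add2,r5:9
c5: stall | r0:5,r1:2,r2:Add1,r3:3,r4:Add2,r5:9
c6: CDB Add2=10; issue ADD r4<-Add2 | r0:5,r1:2,r2:Add1,r3:3,r4:Add2,r5:9
c7: CDB Mul1=15; stall | r0:5,r1:2,r2:Add1,r3:3,r4:Add2,r5:9
c8: stall | r0:5,r1:2,r2:Add1,r3:3,r4:Add2,r5:9
c9: CDB Add2=12; issue ADD r0<-Add2 | r0:Add2,r1:2,r2:Add1,r3:3,r4:12,r5:9
c10: CDB Add1=-10; issue ADD r5<-Add1 | r0:Add2,r1:2,r2:-10,r3:3,r4:12,r5:Add1
c11: stall | r0:Add2,r1:2,r2:-10,r3:3,r4:12,r5:Add1
c12: CDB Add2=4; issue SUB r4<-Add2 | r0:4,r1:2,r2:-10,r3:3,r4:Add2,r5:Add1
c13: - | r0:4,r1:2,r2:-10,r3:3,r4:Add2,r5:Add1
c14: - | r0:4,r1:2,r2:-10,r3:3,r4:Add2,r5:Add1
c15: CDB Add1=16 | r0:4,r1:2,r2:-10,r3:3,r4:Add2,r5:16
c16: CDB Add2=-13 | r0:4,r1:2,r2:-10,r3:3,r4:-13,r5:16

STATUS = VALUE 16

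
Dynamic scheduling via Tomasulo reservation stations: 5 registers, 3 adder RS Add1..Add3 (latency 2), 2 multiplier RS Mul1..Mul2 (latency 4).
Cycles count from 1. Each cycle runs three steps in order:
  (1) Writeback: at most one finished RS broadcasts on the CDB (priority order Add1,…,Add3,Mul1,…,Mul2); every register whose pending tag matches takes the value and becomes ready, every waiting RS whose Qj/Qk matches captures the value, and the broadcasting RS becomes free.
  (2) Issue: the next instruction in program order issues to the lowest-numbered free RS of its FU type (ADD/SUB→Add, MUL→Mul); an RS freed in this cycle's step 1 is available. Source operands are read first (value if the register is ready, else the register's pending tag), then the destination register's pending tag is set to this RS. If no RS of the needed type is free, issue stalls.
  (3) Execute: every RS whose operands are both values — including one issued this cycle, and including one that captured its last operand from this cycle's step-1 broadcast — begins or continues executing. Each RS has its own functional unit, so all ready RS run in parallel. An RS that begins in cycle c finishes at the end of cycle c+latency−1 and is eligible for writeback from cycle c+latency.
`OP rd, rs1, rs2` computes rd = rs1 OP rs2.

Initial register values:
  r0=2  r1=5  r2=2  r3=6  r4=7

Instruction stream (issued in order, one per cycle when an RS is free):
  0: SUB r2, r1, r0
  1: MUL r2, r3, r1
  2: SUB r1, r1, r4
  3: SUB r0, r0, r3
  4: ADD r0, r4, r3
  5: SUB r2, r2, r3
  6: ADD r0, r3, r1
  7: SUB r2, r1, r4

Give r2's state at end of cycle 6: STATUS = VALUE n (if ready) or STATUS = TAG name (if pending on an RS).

cycle 1: issue SUB r2<-Add1 // r0:2,r1:5,r2:Add1,r3:6,r4:7
cycle 2: issue MUL r2<-Mul1 // r0:2,r1:5,r2:Mul1,r3:6,r4:7
cycle 3: CDB Add1=3; issue SUB r1<-Add1 // r0:2,r1:Add1,r2:Mul1,r3:6,r4:7
cycle 4: issue SUB r0<-Add2 // r0:Add2,r1:Add1,r2:Mul1,r3:6,r4:7
cycle 5: CDB Add1=-2; issue ADD r0<-Add1 // r0:Add1,r1:-2,r2:Mul1,r3:6,r4:7
cycle 6: CDB Add2=-4; issue SUB r2<-Add2 // r0:Add1,r1:-2,r2:Add2,r3:6,r4:7

STATUS = TAG Add2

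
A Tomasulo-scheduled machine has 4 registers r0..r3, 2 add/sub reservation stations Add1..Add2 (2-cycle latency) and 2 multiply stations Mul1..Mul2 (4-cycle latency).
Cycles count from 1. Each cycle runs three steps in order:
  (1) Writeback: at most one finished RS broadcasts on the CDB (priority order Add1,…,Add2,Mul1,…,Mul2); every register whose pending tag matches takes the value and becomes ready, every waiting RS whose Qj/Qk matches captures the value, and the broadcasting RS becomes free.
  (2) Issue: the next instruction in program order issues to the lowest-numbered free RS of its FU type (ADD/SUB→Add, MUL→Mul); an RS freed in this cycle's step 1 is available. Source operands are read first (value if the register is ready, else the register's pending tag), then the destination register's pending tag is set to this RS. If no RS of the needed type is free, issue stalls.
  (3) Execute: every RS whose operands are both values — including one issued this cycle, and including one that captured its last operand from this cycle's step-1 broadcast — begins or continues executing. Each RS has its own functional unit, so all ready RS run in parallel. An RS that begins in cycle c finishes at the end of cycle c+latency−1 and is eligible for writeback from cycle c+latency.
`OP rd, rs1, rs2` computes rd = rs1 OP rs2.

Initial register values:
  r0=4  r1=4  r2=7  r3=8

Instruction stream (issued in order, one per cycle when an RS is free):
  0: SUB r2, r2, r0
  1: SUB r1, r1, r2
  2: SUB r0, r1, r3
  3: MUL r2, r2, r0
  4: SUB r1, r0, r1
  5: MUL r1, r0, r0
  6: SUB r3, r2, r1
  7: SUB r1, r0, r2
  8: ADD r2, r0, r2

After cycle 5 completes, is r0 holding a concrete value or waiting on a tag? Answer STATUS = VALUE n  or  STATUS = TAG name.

cycle 1: issue SUB r2<-Add1 // r0:4,r1:4,r2:Add1,r3:8
cycle 2: issue SUB r1<-Add2 // r0:4,r1:Add2,r2:Add1,r3:8
cycle 3: CDB Add1=3; issue SUB r0<-Add1 // r0:Add1,r1:Add2,r2:3,r3:8
cycle 4: issue MUL r2<-Mul1 // r0:Add1,r1:Add2,r2:Mul1,r3:8
cycle 5: CDB Add2=1; issue SUB r1<-Add2 // r0:Add1,r1:Add2,r2:Mul1,r3:8

STATUS = TAG Add1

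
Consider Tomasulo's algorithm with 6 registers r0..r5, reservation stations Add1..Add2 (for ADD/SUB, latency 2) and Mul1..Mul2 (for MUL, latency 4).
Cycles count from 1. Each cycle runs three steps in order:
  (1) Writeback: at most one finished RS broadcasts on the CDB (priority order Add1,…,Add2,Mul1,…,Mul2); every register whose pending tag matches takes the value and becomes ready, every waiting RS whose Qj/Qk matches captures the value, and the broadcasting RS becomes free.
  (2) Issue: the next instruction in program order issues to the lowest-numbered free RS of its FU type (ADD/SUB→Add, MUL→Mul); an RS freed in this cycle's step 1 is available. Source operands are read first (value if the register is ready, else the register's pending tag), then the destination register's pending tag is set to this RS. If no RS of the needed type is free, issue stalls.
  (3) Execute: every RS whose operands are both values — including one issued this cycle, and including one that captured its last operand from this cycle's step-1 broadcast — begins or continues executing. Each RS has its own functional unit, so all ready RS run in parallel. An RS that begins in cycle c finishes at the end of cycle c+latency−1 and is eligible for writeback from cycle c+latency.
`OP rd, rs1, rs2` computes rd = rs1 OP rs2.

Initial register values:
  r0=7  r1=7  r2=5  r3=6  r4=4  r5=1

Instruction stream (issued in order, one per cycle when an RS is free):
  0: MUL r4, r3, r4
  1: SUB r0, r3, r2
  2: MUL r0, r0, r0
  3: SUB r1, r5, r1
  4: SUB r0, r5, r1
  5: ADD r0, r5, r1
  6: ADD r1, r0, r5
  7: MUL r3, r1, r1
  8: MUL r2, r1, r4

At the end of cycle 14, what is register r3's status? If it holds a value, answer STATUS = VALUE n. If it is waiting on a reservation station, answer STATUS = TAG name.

STATUS = VALUE 16

c1: issue MUL r4<-Mul1 | r0:7,r1:7,r2:5,r3:6,r4:Mul1,r5:1
c2: issue SUB r0<-Add1 | r0:Add1,r1:7,r2:5,r3:6,r4:Mul1,r5:1
c3: issue MUL r0<-Mul2 | r0:Mul2,r1:7,r2:5,r3:6,r4:Mul1,r5:1
c4: CDB Add1=1; issue SUB r1<-Add1 | r0:Mul2,r1:Add1,r2:5,r3:6,r4:Mul1,r5:1
c5: CDB Mul1=24; issue SUB r0<-Add2 | r0:Add2,r1:Add1,r2:5,r3:6,r4:24,r5:1
c6: CDB Add1=-6; issue ADD r0<-Add1 | r0:Add1,r1:-6,r2:5,r3:6,r4:24,r5:1
c7: stall | r0:Add1,r1:-6,r2:5,r3:6,r4:24,r5:1
c8: CDB Add1=-5; issue ADD r1<-Add1 | r0:-5,r1:Add1,r2:5,r3:6,r4:24,r5:1
c9: CDB Add2=7; issue MUL r3<-Mul1 | r0:-5,r1:Add1,r2:5,r3:Mul1,r4:24,r5:1
c10: CDB Add1=-4; stall | r0:-5,r1:-4,r2:5,r3:Mul1,r4:24,r5:1
c11: CDB Mul2=1; issue MUL r2<-Mul2 | r0:-5,r1:-4,r2:Mul2,r3:Mul1,r4:24,r5:1
c12: - | r0:-5,r1:-4,r2:Mul2,r3:Mul1,r4:24,r5:1
c13: - | r0:-5,r1:-4,r2:Mul2,r3:Mul1,r4:24,r5:1
c14: CDB Mul1=16 | r0:-5,r1:-4,r2:Mul2,r3:16,r4:24,r5:1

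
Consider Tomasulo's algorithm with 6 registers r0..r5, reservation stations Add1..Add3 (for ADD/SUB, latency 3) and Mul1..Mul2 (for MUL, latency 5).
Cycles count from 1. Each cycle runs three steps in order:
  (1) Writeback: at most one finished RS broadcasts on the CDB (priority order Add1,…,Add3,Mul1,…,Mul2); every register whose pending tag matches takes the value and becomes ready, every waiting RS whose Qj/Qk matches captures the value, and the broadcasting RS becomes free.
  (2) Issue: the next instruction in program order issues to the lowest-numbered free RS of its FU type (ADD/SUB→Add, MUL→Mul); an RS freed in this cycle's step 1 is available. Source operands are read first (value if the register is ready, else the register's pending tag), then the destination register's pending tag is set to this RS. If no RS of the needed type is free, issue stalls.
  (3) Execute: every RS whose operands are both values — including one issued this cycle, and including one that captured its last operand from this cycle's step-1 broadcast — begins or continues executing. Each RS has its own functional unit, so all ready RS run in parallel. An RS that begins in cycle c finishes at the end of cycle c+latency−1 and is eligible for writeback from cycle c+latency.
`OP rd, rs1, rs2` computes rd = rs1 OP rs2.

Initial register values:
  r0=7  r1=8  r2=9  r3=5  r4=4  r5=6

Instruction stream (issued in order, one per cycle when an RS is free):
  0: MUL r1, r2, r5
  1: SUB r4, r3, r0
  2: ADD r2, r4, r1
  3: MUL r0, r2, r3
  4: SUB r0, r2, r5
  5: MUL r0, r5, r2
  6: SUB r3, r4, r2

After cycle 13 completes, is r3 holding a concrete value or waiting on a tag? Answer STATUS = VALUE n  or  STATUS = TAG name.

  c1: issue MUL r1<-Mul1  regs: r0:7,r1:Mul1,r2:9,r3:5,r4:4,r5:6
  c2: issue SUB r4<-Add1  regs: r0:7,r1:Mul1,r2:9,r3:5,r4:Add1,r5:6
  c3: issue ADD r2<-Add2  regs: r0:7,r1:Mul1,r2:Add2,r3:5,r4:Add1,r5:6
  c4: issue MUL r0<-Mul2  regs: r0:Mul2,r1:Mul1,r2:Add2,r3:5,r4:Add1,r5:6
  c5: CDB Add1=-2; issue SUB r0<-Add1  regs: r0:Add1,r1:Mul1,r2:Add2,r3:5,r4:-2,r5:6
  c6: CDB Mul1=54; issue MUL r0<-Mul1  regs: r0:Mul1,r1:54,r2:Add2,r3:5,r4:-2,r5:6
  c7: issue SUB r3<-Add3  regs: r0:Mul1,r1:54,r2:Add2,r3:Add3,r4:-2,r5:6
  c8: -  regs: r0:Mul1,r1:54,r2:Add2,r3:Add3,r4:-2,r5:6
  c9: CDB Add2=52  regs: r0:Mul1,r1:54,r2:52,r3:Add3,r4:-2,r5:6
  c10: -  regs: r0:Mul1,r1:54,r2:52,r3:Add3,r4:-2,r5:6
  c11: -  regs: r0:Mul1,r1:54,r2:52,r3:Add3,r4:-2,r5:6
  c12: CDB Add1=46  regs: r0:Mul1,r1:54,r2:52,r3:Add3,r4:-2,r5:6
  c13: CDB Add3=-54  regs: r0:Mul1,r1:54,r2:52,r3:-54,r4:-2,r5:6

STATUS = VALUE -54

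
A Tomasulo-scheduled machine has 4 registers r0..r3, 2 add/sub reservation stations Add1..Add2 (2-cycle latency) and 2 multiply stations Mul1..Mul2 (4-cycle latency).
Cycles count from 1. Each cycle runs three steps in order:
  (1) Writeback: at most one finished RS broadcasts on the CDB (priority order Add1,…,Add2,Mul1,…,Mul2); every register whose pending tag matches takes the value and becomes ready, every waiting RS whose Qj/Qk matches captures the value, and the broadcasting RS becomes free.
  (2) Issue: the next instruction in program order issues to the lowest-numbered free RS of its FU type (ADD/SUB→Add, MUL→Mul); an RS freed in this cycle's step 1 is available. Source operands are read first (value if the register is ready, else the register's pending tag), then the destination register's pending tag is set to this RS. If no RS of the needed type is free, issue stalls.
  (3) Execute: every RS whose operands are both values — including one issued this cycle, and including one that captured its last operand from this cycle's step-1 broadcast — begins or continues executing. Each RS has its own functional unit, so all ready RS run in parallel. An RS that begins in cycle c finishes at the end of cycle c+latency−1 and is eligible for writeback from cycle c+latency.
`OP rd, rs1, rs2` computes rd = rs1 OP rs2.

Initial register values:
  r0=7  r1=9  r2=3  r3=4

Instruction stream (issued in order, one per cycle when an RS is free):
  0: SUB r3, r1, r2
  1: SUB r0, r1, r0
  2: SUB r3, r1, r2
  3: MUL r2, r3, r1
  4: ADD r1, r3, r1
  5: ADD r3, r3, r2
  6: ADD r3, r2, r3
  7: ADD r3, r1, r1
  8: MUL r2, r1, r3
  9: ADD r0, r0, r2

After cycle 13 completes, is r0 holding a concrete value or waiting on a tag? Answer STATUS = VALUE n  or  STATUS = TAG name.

STATUS = TAG Add1

  c1: issue SUB r3<-Add1  regs: r0:7,r1:9,r2:3,r3:Add1
  c2: issue SUB r0<-Add2  regs: r0:Add2,r1:9,r2:3,r3:Add1
  c3: CDB Add1=6; issue SUB r3<-Add1  regs: r0:Add2,r1:9,r2:3,r3:Add1
  c4: CDB Add2=2; issue MUL r2<-Mul1  regs: r0:2,r1:9,r2:Mul1,r3:Add1
  c5: CDB Add1=6; issue ADD r1<-Add1  regs: r0:2,r1:Add1,r2:Mul1,r3:6
  c6: issue ADD r3<-Add2  regs: r0:2,r1:Add1,r2:Mul1,r3:Add2
  c7: CDB Add1=15; issue ADD r3<-Add1  regs: r0:2,r1:15,r2:Mul1,r3:Add1
  c8: stall  regs: r0:2,r1:15,r2:Mul1,r3:Add1
  c9: CDB Mul1=54; stall  regs: r0:2,r1:15,r2:54,r3:Add1
  c10: stall  regs: r0:2,r1:15,r2:54,r3:Add1
  c11: CDB Add2=60; issue ADD r3<-Add2  regs: r0:2,r1:15,r2:54,r3:Add2
  c12: issue MUL r2<-Mul1  regs: r0:2,r1:15,r2:Mul1,r3:Add2
  c13: CDB Add1=114; issue ADD r0<-Add1  regs: r0:Add1,r1:15,r2:Mul1,r3:Add2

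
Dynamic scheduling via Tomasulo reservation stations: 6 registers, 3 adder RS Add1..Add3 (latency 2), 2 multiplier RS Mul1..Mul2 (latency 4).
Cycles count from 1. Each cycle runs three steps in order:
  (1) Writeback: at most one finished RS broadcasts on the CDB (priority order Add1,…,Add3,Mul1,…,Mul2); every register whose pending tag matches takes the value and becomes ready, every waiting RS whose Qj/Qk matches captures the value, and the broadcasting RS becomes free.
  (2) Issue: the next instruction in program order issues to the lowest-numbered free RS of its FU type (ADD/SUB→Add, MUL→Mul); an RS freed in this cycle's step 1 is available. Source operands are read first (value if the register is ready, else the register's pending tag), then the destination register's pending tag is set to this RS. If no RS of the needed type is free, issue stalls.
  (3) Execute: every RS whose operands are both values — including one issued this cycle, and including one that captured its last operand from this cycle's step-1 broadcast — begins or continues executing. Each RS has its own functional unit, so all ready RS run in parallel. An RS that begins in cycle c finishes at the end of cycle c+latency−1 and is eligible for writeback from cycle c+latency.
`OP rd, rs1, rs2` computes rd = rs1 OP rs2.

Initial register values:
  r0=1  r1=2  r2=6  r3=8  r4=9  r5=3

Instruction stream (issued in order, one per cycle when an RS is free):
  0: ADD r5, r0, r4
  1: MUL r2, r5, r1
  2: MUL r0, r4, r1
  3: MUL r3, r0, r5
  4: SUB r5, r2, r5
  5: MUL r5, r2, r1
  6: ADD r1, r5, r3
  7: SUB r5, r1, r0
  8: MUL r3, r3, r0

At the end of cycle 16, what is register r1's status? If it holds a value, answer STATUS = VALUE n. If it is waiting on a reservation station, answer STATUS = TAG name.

c1: issue ADD r5<-Add1 | r0:1,r1:2,r2:6,r3:8,r4:9,r5:Add1
c2: issue MUL r2<-Mul1 | r0:1,r1:2,r2:Mul1,r3:8,r4:9,r5:Add1
c3: CDB Add1=10; issue MUL r0<-Mul2 | r0:Mul2,r1:2,r2:Mul1,r3:8,r4:9,r5:10
c4: stall | r0:Mul2,r1:2,r2:Mul1,r3:8,r4:9,r5:10
c5: stall | r0:Mul2,r1:2,r2:Mul1,r3:8,r4:9,r5:10
c6: stall | r0:Mul2,r1:2,r2:Mul1,r3:8,r4:9,r5:10
c7: CDB Mul1=20; issue MUL r3<-Mul1 | r0:Mul2,r1:2,r2:20,r3:Mul1,r4:9,r5:10
c8: CDB Mul2=18; issue SUB r5<-Add1 | r0:18,r1:2,r2:20,r3:Mul1,r4:9,r5:Add1
c9: issue MUL r5<-Mul2 | r0:18,r1:2,r2:20,r3:Mul1,r4:9,r5:Mul2
c10: CDB Add1=10; issue ADD r1<-Add1 | r0:18,r1:Add1,r2:20,r3:Mul1,r4:9,r5:Mul2
c11: issue SUB r5<-Add2 | r0:18,r1:Add1,r2:20,r3:Mul1,r4:9,r5:Add2
c12: CDB Mul1=180; issue MUL r3<-Mul1 | r0:18,r1:Add1,r2:20,r3:Mul1,r4:9,r5:Add2
c13: CDB Mul2=40 | r0:18,r1:Add1,r2:20,r3:Mul1,r4:9,r5:Add2
c14: - | r0:18,r1:Add1,r2:20,r3:Mul1,r4:9,r5:Add2
c15: CDB Add1=220 | r0:18,r1:220,r2:20,r3:Mul1,r4:9,r5:Add2
c16: CDB Mul1=3240 | r0:18,r1:220,r2:20,r3:3240,r4:9,r5:Add2

STATUS = VALUE 220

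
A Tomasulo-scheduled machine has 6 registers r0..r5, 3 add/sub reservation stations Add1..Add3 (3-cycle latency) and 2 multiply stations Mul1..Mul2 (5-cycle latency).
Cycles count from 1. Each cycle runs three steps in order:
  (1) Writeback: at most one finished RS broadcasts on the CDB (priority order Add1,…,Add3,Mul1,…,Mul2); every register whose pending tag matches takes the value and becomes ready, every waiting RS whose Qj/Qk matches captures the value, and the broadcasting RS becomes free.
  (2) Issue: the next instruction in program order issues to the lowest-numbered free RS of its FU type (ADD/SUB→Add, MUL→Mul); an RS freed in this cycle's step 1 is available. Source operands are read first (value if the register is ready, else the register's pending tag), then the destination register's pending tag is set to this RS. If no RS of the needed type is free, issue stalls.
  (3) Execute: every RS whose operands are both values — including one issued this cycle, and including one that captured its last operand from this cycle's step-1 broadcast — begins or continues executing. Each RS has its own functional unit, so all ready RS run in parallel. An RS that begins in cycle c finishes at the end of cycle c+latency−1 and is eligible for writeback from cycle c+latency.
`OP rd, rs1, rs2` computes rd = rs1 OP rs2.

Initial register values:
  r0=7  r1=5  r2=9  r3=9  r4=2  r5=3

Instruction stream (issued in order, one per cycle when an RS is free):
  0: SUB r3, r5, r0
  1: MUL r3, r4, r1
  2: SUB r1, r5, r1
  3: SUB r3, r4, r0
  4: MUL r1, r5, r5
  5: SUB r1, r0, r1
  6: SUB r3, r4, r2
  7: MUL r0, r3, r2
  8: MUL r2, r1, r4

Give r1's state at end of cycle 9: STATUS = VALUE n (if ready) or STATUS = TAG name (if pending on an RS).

  c1: issue SUB r3<-Add1  regs: r0:7,r1:5,r2:9,r3:Add1,r4:2,r5:3
  c2: issue MUL r3<-Mul1  regs: r0:7,r1:5,r2:9,r3:Mul1,r4:2,r5:3
  c3: issue SUB r1<-Add2  regs: r0:7,r1:Add2,r2:9,r3:Mul1,r4:2,r5:3
  c4: CDB Add1=-4; issue SUB r3<-Add1  regs: r0:7,r1:Add2,r2:9,r3:Add1,r4:2,r5:3
  c5: issue MUL r1<-Mul2  regs: r0:7,r1:Mul2,r2:9,r3:Add1,r4:2,r5:3
  c6: CDB Add2=-2; issue SUB r1<-Add2  regs: r0:7,r1:Add2,r2:9,r3:Add1,r4:2,r5:3
  c7: CDB Add1=-5; issue SUB r3<-Add1  regs: r0:7,r1:Add2,r2:9,r3:Add1,r4:2,r5:3
  c8: CDB Mul1=10; issue MUL r0<-Mul1  regs: r0:Mul1,r1:Add2,r2:9,r3:Add1,r4:2,r5:3
  c9: stall  regs: r0:Mul1,r1:Add2,r2:9,r3:Add1,r4:2,r5:3

STATUS = TAG Add2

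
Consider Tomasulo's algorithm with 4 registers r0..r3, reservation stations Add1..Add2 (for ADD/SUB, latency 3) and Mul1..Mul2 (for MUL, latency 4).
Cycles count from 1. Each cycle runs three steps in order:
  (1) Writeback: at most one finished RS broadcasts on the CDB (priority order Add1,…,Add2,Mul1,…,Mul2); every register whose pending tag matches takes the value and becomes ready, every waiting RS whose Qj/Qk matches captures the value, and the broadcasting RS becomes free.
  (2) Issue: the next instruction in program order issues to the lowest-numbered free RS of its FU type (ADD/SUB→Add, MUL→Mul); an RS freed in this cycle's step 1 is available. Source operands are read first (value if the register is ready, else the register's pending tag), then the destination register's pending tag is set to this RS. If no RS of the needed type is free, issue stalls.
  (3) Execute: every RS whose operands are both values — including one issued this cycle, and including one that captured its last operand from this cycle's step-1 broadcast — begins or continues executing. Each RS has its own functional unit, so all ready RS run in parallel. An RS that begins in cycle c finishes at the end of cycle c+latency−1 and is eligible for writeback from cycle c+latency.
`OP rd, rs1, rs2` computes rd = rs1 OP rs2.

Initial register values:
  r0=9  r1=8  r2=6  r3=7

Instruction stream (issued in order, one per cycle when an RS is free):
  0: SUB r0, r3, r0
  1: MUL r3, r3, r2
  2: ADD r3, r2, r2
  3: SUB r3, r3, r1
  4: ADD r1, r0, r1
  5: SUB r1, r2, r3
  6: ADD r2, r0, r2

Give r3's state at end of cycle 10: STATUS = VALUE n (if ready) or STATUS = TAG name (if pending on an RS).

STATUS = VALUE 4

c1: issue SUB r0<-Add1 | r0:Add1,r1:8,r2:6,r3:7
c2: issue MUL r3<-Mul1 | r0:Add1,r1:8,r2:6,r3:Mul1
c3: issue ADD r3<-Add2 | r0:Add1,r1:8,r2:6,r3:Add2
c4: CDB Add1=-2; issue SUB r3<-Add1 | r0:-2,r1:8,r2:6,r3:Add1
c5: stall | r0:-2,r1:8,r2:6,r3:Add1
c6: CDB Add2=12; issue ADD r1<-Add2 | r0:-2,r1:Add2,r2:6,r3:Add1
c7: CDB Mul1=42; stall | r0:-2,r1:Add2,r2:6,r3:Add1
c8: stall | r0:-2,r1:Add2,r2:6,r3:Add1
c9: CDB Add1=4; issue SUB r1<-Add1 | r0:-2,r1:Add1,r2:6,r3:4
c10: CDB Add2=6; issue ADD r2<-Add2 | r0:-2,r1:Add1,r2:Add2,r3:4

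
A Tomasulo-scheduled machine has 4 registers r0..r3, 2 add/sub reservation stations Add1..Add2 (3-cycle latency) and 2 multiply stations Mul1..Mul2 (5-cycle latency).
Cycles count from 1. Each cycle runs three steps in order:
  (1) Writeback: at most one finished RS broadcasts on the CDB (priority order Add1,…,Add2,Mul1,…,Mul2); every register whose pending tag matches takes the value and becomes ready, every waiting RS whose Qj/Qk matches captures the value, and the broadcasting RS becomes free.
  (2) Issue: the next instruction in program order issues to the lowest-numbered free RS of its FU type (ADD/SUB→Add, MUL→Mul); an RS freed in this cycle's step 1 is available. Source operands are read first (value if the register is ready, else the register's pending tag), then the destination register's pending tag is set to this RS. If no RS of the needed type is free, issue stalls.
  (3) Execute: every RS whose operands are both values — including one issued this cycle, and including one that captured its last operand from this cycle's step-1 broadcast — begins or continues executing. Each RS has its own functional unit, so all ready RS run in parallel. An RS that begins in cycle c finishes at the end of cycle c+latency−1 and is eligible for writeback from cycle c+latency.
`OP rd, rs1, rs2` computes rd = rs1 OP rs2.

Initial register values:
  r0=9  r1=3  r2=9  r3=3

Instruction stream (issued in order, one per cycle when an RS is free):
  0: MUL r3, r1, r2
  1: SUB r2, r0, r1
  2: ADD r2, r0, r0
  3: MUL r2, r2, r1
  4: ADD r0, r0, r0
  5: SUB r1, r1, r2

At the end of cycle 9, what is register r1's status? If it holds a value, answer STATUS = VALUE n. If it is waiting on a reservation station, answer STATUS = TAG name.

STATUS = TAG Add2

c1: issue MUL r3<-Mul1 | r0:9,r1:3,r2:9,r3:Mul1
c2: issue SUB r2<-Add1 | r0:9,r1:3,r2:Add1,r3:Mul1
c3: issue ADD r2<-Add2 | r0:9,r1:3,r2:Add2,r3:Mul1
c4: issue MUL r2<-Mul2 | r0:9,r1:3,r2:Mul2,r3:Mul1
c5: CDB Add1=6; issue ADD r0<-Add1 | r0:Add1,r1:3,r2:Mul2,r3:Mul1
c6: CDB Add2=18; issue SUB r1<-Add2 | r0:Add1,r1:Add2,r2:Mul2,r3:Mul1
c7: CDB Mul1=27 | r0:Add1,r1:Add2,r2:Mul2,r3:27
c8: CDB Add1=18 | r0:18,r1:Add2,r2:Mul2,r3:27
c9: - | r0:18,r1:Add2,r2:Mul2,r3:27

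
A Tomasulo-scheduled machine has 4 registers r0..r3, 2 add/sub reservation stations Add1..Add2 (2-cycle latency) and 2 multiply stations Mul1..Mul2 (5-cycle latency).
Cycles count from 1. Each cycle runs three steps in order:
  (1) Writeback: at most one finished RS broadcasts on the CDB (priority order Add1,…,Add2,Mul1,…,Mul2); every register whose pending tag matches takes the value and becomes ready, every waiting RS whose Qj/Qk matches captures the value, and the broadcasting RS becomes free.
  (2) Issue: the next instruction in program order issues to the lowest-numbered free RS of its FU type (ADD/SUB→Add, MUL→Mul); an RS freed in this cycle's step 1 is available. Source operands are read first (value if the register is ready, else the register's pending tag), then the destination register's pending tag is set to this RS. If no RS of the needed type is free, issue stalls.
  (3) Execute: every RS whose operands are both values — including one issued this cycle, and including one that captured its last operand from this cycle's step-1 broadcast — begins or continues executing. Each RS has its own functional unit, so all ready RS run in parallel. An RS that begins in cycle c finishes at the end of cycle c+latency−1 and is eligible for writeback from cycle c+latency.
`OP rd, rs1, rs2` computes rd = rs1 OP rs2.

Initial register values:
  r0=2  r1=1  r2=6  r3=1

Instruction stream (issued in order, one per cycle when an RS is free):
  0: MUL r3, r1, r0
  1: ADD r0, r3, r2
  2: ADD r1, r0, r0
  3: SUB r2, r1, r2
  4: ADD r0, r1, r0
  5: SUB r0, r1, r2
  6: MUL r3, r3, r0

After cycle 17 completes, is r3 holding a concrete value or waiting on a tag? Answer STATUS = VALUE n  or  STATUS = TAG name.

cycle 1: issue MUL r3<-Mul1 // r0:2,r1:1,r2:6,r3:Mul1
cycle 2: issue ADD r0<-Add1 // r0:Add1,r1:1,r2:6,r3:Mul1
cycle 3: issue ADD r1<-Add2 // r0:Add1,r1:Add2,r2:6,r3:Mul1
cycle 4: stall // r0:Add1,r1:Add2,r2:6,r3:Mul1
cycle 5: stall // r0:Add1,r1:Add2,r2:6,r3:Mul1
cycle 6: CDB Mul1=2; stall // r0:Add1,r1:Add2,r2:6,r3:2
cycle 7: stall // r0:Add1,r1:Add2,r2:6,r3:2
cycle 8: CDB Add1=8; issue SUB r2<-Add1 // r0:8,r1:Add2,r2:Add1,r3:2
cycle 9: stall // r0:8,r1:Add2,r2:Add1,r3:2
cycle 10: CDB Add2=16; issue ADD r0<-Add2 // r0:Add2,r1:16,r2:Add1,r3:2
cycle 11: stall // r0:Add2,r1:16,r2:Add1,r3:2
cycle 12: CDB Add1=10; issue SUB r0<-Add1 // r0:Add1,r1:16,r2:10,r3:2
cycle 13: CDB Add2=24; issue MUL r3<-Mul1 // r0:Add1,r1:16,r2:10,r3:Mul1
cycle 14: CDB Add1=6 // r0:6,r1:16,r2:10,r3:Mul1
cycle 15: - // r0:6,r1:16,r2:10,r3:Mul1
cycle 16: - // r0:6,r1:16,r2:10,r3:Mul1
cycle 17: - // r0:6,r1:16,r2:10,r3:Mul1

STATUS = TAG Mul1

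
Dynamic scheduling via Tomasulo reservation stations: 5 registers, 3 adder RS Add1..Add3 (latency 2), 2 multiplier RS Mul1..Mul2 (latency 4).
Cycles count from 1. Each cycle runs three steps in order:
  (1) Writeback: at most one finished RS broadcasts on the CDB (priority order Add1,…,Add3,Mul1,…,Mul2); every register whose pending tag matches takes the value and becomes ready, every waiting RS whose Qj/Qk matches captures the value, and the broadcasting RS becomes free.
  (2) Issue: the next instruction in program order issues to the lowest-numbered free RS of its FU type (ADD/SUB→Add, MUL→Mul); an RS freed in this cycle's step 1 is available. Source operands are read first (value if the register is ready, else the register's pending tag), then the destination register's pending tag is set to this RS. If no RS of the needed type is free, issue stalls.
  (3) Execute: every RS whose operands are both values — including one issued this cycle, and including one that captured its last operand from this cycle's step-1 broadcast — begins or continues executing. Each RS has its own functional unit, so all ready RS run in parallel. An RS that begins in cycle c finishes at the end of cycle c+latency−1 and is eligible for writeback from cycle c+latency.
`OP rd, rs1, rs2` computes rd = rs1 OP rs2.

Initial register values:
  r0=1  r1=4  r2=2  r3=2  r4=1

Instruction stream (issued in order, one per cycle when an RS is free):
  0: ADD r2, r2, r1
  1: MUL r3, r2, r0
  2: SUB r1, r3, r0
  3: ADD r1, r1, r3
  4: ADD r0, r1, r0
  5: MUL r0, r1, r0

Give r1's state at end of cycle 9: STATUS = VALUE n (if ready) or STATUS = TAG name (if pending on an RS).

STATUS = TAG Add2

c1: issue ADD r2<-Add1 | r0:1,r1:4,r2:Add1,r3:2,r4:1
c2: issue MUL r3<-Mul1 | r0:1,r1:4,r2:Add1,r3:Mul1,r4:1
c3: CDB Add1=6; issue SUB r1<-Add1 | r0:1,r1:Add1,r2:6,r3:Mul1,r4:1
c4: issue ADD r1<-Add2 | r0:1,r1:Add2,r2:6,r3:Mul1,r4:1
c5: issue ADD r0<-Add3 | r0:Add3,r1:Add2,r2:6,r3:Mul1,r4:1
c6: issue MUL r0<-Mul2 | r0:Mul2,r1:Add2,r2:6,r3:Mul1,r4:1
c7: CDB Mul1=6 | r0:Mul2,r1:Add2,r2:6,r3:6,r4:1
c8: - | r0:Mul2,r1:Add2,r2:6,r3:6,r4:1
c9: CDB Add1=5 | r0:Mul2,r1:Add2,r2:6,r3:6,r4:1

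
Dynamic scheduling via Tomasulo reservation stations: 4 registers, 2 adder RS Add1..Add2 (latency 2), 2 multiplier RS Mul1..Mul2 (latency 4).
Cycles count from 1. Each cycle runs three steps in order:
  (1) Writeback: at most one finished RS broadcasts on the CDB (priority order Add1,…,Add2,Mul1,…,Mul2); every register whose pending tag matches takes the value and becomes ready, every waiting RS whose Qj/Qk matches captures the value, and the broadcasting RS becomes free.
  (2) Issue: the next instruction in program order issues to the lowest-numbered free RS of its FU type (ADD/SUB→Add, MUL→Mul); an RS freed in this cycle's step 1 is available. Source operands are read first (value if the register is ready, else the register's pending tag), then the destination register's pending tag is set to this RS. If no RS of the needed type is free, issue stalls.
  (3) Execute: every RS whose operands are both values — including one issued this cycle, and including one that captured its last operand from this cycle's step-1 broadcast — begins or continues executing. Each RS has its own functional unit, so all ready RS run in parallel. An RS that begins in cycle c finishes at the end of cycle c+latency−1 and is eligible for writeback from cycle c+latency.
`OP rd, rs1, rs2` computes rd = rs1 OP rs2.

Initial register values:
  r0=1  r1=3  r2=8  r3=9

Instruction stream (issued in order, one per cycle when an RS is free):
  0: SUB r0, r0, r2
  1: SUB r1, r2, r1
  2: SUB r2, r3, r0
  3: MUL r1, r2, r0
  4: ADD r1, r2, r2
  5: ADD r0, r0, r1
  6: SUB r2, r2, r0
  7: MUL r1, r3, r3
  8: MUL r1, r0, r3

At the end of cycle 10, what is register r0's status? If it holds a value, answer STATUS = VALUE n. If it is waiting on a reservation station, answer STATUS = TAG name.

  c1: issue SUB r0<-Add1  regs: r0:Add1,r1:3,r2:8,r3:9
  c2: issue SUB r1<-Add2  regs: r0:Add1,r1:Add2,r2:8,r3:9
  c3: CDB Add1=-7; issue SUB r2<-Add1  regs: r0:-7,r1:Add2,r2:Add1,r3:9
  c4: CDB Add2=5; issue MUL r1<-Mul1  regs: r0:-7,r1:Mul1,r2:Add1,r3:9
  c5: CDB Add1=16; issue ADD r1<-Add1  regs: r0:-7,r1:Add1,r2:16,r3:9
  c6: issue ADD r0<-Add2  regs: r0:Add2,r1:Add1,r2:16,r3:9
  c7: CDB Add1=32; issue SUB r2<-Add1  regs: r0:Add2,r1:32,r2:Add1,r3:9
  c8: issue MUL r1<-Mul2  regs: r0:Add2,r1:Mul2,r2:Add1,r3:9
  c9: CDB Add2=25; stall  regs: r0:25,r1:Mul2,r2:Add1,r3:9
  c10: CDB Mul1=-112; issue MUL r1<-Mul1  regs: r0:25,r1:Mul1,r2:Add1,r3:9

STATUS = VALUE 25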